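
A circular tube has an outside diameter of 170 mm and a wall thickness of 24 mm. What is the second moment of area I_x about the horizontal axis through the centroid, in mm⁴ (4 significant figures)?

Decompose the section into non-overlapping parts with the origin at the bottom-left of its bounding rectangle.
Outer circle: ⌀170, A = 22 698 mm², y = 85 mm, Ī = 40 998 275 mm⁴.
Bore (subtracted): ⌀122, A = 11689.9 mm², y = 85 mm, Ī = 10 874 498 mm⁴.
By symmetry the centroid is at mid-height, ȳ = 85 mm.
All pieces are centred on the horizontal axis through the centroid, so I = ΣĪ (holes subtracted) = 30 123 777 mm⁴.

I_x ≈ 3.012 × 10⁷ mm⁴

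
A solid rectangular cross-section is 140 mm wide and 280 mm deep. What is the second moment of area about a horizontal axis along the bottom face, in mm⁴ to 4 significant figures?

The section: 140 × 280, A = 39 200 mm², y = 140 mm, Ī = 256 106 667 mm⁴.
Transfer it to a horizontal axis along the bottom face using Ī + A·d² with d = y − 0:
  the section: d = 140 mm → contributes +1 024 426 667 mm⁴
Total I = 1 024 426 667 mm⁴.

I_base ≈ 1.024 × 10⁹ mm⁴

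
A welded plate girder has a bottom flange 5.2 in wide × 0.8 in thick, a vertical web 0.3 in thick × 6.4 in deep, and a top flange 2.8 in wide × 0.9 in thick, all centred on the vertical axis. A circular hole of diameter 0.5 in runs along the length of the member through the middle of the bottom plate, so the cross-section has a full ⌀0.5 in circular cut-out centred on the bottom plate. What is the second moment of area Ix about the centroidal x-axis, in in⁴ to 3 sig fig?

Break the section into simple shapes (no overlaps), measuring from the bottom-left corner of the bounding box.
Bottom plate: 5.2 × 0.8, A = 4.16 in², y = 0.4 in, Ī = 0.22187 in⁴.
Web plate: 0.3 × 6.4, A = 1.92 in², y = 4 in, Ī = 6.5536 in⁴.
Top plate: 2.8 × 0.9, A = 2.52 in², y = 7.65 in, Ī = 0.1701 in⁴.
Hole (subtracted): ⌀0.5, A = 0.19635 in², y = 0.4 in, Ī = 0.003068 in⁴.
Centroid: ȳ = ΣA·y / ΣA = 3.3966 in.
Transfer each piece to the centroidal x-axis using Ī + A·d² with d = y − 3.3966:
  bottom plate: d = -2.9966 in → contributes +37.576 in⁴
  web plate: d = 0.60345 in → contributes +7.2528 in⁴
  top plate: d = 4.2534 in → contributes +45.761 in⁴
  hole: d = -2.9966 in → contributes −1.7662 in⁴
Total I = 88.824 in⁴.

Ix ≈ 88.8 in⁴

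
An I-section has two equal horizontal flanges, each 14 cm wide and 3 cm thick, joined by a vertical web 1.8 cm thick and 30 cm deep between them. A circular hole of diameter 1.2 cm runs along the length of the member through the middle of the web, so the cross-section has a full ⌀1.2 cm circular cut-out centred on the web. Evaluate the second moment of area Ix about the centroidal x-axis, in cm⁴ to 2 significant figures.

Treat the section as a set of non-overlapping primitives; coordinates are from the bounding-box lower-left.
Bottom flange: 14 × 3, A = 42 cm², y = 1.5 cm, Ī = 31.5 cm⁴.
Web: 1.8 × 30, A = 54 cm², y = 18 cm, Ī = 4 050 cm⁴.
Top flange: 14 × 3, A = 42 cm², y = 34.5 cm, Ī = 31.5 cm⁴.
Hole (subtracted): ⌀1.2, A = 1.131 cm², y = 18 cm, Ī = 0.1018 cm⁴.
By symmetry the centroid is at mid-height, ȳ = 18 cm.
Transfer each piece to the centroidal x-axis using Ī + A·d² with d = y − 18:
  bottom flange: d = -16.5 cm → contributes +11 466 cm⁴
  web: d = 0 cm → contributes +4 050 cm⁴
  top flange: d = 16.5 cm → contributes +11 466 cm⁴
  hole: d = 0 cm → contributes −0.1018 cm⁴
Total I = 26 982 cm⁴.

Ix ≈ 2.7 × 10⁴ cm⁴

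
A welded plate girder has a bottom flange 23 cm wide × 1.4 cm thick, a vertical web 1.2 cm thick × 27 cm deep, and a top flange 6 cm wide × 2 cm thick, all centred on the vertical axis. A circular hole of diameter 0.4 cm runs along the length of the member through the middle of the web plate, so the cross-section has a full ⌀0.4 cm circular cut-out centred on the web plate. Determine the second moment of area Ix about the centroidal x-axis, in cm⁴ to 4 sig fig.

Ix ≈ 9944 cm⁴

Decompose the section into non-overlapping parts with the origin at the bottom-left of its bounding rectangle.
Bottom plate: 23 × 1.4, A = 32.2 cm², y = 0.7 cm, Ī = 5.25933 cm⁴.
Web plate: 1.2 × 27, A = 32.4 cm², y = 14.9 cm, Ī = 1968.3 cm⁴.
Top plate: 6 × 2, A = 12 cm², y = 29.4 cm, Ī = 4 cm⁴.
Hole (subtracted): ⌀0.4, A = 0.125664 cm², y = 14.9 cm, Ī = 0.00125664 cm⁴.
Centroid: ȳ = ΣA·y / ΣA = 11.1963 cm.
Transfer each piece to the centroidal x-axis using Ī + A·d² with d = y − 11.1963:
  bottom plate: d = -10.4963 cm → contributes +3552.79 cm⁴
  web plate: d = 3.70373 cm → contributes +2412.75 cm⁴
  top plate: d = 18.2037 cm → contributes +3980.51 cm⁴
  hole: d = 3.70373 cm → contributes −1.72506 cm⁴
Total I = 9944.32 cm⁴.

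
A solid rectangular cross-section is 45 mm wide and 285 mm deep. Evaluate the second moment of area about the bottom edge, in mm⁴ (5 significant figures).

I_base ≈ 3.4724 × 10⁸ mm⁴

The section: 45 × 285, A = 12 825 mm², y = 142.5 mm, Ī = 86 809 219 mm⁴.
Transfer it to the bottom edge using Ī + A·d² with d = y − 0:
  the section: d = 142.5 mm → contributes +347 236 875 mm⁴
Total I = 347 236 875 mm⁴.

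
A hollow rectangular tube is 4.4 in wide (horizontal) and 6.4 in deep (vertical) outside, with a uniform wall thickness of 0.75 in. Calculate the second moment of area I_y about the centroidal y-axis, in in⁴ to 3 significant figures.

Break the section into simple shapes (no overlaps), measuring from the bottom-left corner of the bounding box.
Outer rectangle: 4.4 × 6.4, A = 28.16 in², x = 2.2 in, Ī = 45.431 in⁴.
Inner void (subtracted): 2.9 × 4.9, A = 14.21 in², x = 2.2 in, Ī = 9.9588 in⁴.
By symmetry the centroid is at mid-width, x̄ = 2.2 in.
All pieces are centred on the centroidal y-axis, so I = ΣĪ (holes subtracted) = 35.473 in⁴.

I_y ≈ 35.5 in⁴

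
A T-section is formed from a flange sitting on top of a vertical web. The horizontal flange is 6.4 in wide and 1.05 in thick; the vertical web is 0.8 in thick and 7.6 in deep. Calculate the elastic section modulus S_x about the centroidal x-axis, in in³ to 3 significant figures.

S_x ≈ 14.8 in³

Treat the section as a set of non-overlapping primitives; coordinates are from the bounding-box lower-left.
Flange: 6.4 × 1.05, A = 6.72 in², y = 8.125 in, Ī = 0.6174 in⁴.
Web: 0.8 × 7.6, A = 6.08 in², y = 3.8 in, Ī = 29.265 in⁴.
Centroid: ȳ = ΣA·y / ΣA = 6.0706 in.
Transfer each piece to the centroidal x-axis using Ī + A·d² with d = y − 6.0706:
  flange: d = 2.0544 in → contributes +28.979 in⁴
  web: d = -2.2706 in → contributes +60.612 in⁴
Total I = 89.591 in⁴.
Extreme fibre distance c = 6.0706 in; S = I/c = 14.758 in³.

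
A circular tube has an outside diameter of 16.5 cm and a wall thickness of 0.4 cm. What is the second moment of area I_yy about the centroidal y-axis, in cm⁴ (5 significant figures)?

I_yy ≈ 655.94 cm⁴

Split into non-overlapping primitives; take the origin at the lower-left of the bounding box.
Outer circle: ⌀16.5, A = 213.8246 cm², x = 8.25 cm, Ī = 3638.36 cm⁴.
Bore (subtracted): ⌀15.7, A = 193.5928 cm², x = 8.25 cm, Ī = 2982.418 cm⁴.
By symmetry the centroid is at mid-width, x̄ = 8.25 cm.
All pieces are centred on the centroidal y-axis, so I = ΣĪ (holes subtracted) = 655.9421 cm⁴.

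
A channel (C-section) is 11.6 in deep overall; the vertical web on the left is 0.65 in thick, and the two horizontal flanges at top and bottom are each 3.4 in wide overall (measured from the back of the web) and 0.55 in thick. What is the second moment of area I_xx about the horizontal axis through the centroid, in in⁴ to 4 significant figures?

Split into non-overlapping primitives; take the origin at the lower-left of the bounding box.
Web: 0.65 × 11.6, A = 7.54 in², y = 5.8 in, Ī = 84.5485 in⁴.
Top flange (beyond web): 2.75 × 0.55, A = 1.5125 in², y = 11.325 in, Ī = 0.0381276 in⁴.
Bottom flange (beyond web): 2.75 × 0.55, A = 1.5125 in², y = 0.275 in, Ī = 0.0381276 in⁴.
By symmetry the centroid is at mid-height, ȳ = 5.8 in.
Transfer each piece to the horizontal axis through the centroid using Ī + A·d² with d = y − 5.8:
  web: d = 0 in → contributes +84.5485 in⁴
  top flange (beyond web): d = 5.525 in → contributes +46.2081 in⁴
  bottom flange (beyond web): d = -5.525 in → contributes +46.2081 in⁴
Total I = 176.965 in⁴.

I_xx ≈ 177.0 in⁴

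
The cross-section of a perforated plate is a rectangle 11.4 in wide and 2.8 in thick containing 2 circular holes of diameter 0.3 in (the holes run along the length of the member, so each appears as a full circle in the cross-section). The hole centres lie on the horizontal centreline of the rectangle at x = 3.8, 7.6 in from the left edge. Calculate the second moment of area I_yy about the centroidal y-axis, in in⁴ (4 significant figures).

Split into non-overlapping primitives; take the origin at the lower-left of the bounding box.
Plate: 11.4 × 2.8, A = 31.92 in², x = 5.7 in, Ī = 345.694 in⁴.
Hole 1 (subtracted): ⌀0.3, A = 0.0706858 in², x = 3.8 in, Ī = 0.000397608 in⁴.
Hole 2 (subtracted): ⌀0.3, A = 0.0706858 in², x = 7.6 in, Ī = 0.000397608 in⁴.
By symmetry the centroid is at mid-width, x̄ = 5.7 in.
Transfer each piece to the centroidal y-axis using Ī + A·d² with d = x − 5.7:
  plate: d = 0 in → contributes +345.694 in⁴
  hole 1: d = -1.9 in → contributes −0.255573 in⁴
  hole 2: d = 1.9 in → contributes −0.255573 in⁴
Total I = 345.182 in⁴.

I_yy ≈ 345.2 in⁴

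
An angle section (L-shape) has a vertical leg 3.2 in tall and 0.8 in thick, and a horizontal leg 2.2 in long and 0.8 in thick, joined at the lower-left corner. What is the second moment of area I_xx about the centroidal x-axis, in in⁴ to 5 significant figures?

Decompose the section into non-overlapping parts with the origin at the bottom-left of its bounding rectangle.
Vertical leg: 0.8 × 3.2, A = 2.56 in², y = 1.6 in, Ī = 2.184533 in⁴.
Horizontal leg (remainder): 1.4 × 0.8, A = 1.12 in², y = 0.4 in, Ī = 0.05973333 in⁴.
Centroid: ȳ = ΣA·y / ΣA = 1.234783 in.
Transfer each piece to the centroidal x-axis using Ī + A·d² with d = y − 1.234783:
  vertical leg: d = 0.3652174 in → contributes +2.525996 in⁴
  horizontal leg (remainder): d = -0.8347826 in → contributes +0.8402188 in⁴
Total I = 3.366214 in⁴.

I_xx ≈ 3.3662 in⁴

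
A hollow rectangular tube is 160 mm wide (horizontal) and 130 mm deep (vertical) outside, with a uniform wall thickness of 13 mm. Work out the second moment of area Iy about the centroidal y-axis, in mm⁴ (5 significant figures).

Iy ≈ 2.3520 × 10⁷ mm⁴

Break the section into simple shapes (no overlaps), measuring from the bottom-left corner of the bounding box.
Outer rectangle: 160 × 130, A = 20 800 mm², x = 80 mm, Ī = 44 373 333 mm⁴.
Inner void (subtracted): 134 × 104, A = 13 936 mm², x = 80 mm, Ī = 20 852 901 mm⁴.
By symmetry the centroid is at mid-width, x̄ = 80 mm.
All pieces are centred on the centroidal y-axis, so I = ΣĪ (holes subtracted) = 23 520 432 mm⁴.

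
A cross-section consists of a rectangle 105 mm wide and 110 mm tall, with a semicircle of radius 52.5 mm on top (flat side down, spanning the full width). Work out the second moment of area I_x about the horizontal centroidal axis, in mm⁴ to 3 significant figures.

Break the section into simple shapes (no overlaps), measuring from the bottom-left corner of the bounding box.
Rectangular body: 105 × 110, A = 11 550 mm², y = 55 mm, Ī = 11 646 250 mm⁴.
Semicircular cap: semicircle r = 52.5, A = 4329.5 mm², y = 132.28 mm, Ī = 833 814 mm⁴.
Centroid: ȳ = ΣA·y / ΣA = 76.071 mm.
Transfer each piece to the horizontal centroidal axis using Ī + A·d² with d = y − 76.071:
  rectangular body: d = -21.071 mm → contributes +16 774 133 mm⁴
  semicircular cap: d = 56.211 mm → contributes +14 513 674 mm⁴
Total I = 31 287 807 mm⁴.

I_x ≈ 3.13 × 10⁷ mm⁴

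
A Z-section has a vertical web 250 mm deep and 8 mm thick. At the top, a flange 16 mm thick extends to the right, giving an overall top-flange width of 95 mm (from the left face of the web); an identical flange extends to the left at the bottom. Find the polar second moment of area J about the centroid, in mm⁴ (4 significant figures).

Break the section into simple shapes (no overlaps), measuring from the bottom-left corner of the bounding box.
Web: 8 × 250, A = 2 000 mm², y = 125 mm, Ī = 10 416 667 mm⁴.
Top flange (beyond web): 87 × 16, A = 1 392 mm², y = 242 mm, Ī = 29 696 mm⁴.
Bottom flange (beyond web): 87 × 16, A = 1 392 mm², y = 8 mm, Ī = 29 696 mm⁴.
Centroid: ȳ = ΣA·y / ΣA = 125 mm.
Transfer each piece to the centroidal x-axis using Ī + A·d² with d = y − 125:
  web: d = 0 mm → contributes +10 416 667 mm⁴
  top flange (beyond web): d = 117 mm → contributes +19 084 784 mm⁴
  bottom flange (beyond web): d = -117 mm → contributes +19 084 784 mm⁴
Total I = 48 586 235 mm⁴.
For the y-axis: x̄ = 91 mm.
Repeating about the centroidal y-axis gives I_y = 8 048 075 mm⁴.
Polar second moment: J = I_x + I_y = 56 634 309 mm⁴.

J ≈ 5.663 × 10⁷ mm⁴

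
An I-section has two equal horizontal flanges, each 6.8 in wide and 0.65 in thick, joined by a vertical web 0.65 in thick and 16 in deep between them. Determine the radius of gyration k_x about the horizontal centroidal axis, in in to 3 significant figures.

k_x ≈ 6.59 in

Split into non-overlapping primitives; take the origin at the lower-left of the bounding box.
Bottom flange: 6.8 × 0.65, A = 4.42 in², y = 0.325 in, Ī = 0.15562 in⁴.
Web: 0.65 × 16, A = 10.4 in², y = 8.65 in, Ī = 221.87 in⁴.
Top flange: 6.8 × 0.65, A = 4.42 in², y = 16.975 in, Ī = 0.15562 in⁴.
By symmetry the centroid is at mid-height, ȳ = 8.65 in.
Transfer each piece to the horizontal centroidal axis using Ī + A·d² with d = y − 8.65:
  bottom flange: d = -8.325 in → contributes +306.49 in⁴
  web: d = 0 in → contributes +221.87 in⁴
  top flange: d = 8.325 in → contributes +306.49 in⁴
Total I = 834.84 in⁴.
Radius of gyration: k = √(I/A) = √(834.84 / 19.24) = 6.5872 in.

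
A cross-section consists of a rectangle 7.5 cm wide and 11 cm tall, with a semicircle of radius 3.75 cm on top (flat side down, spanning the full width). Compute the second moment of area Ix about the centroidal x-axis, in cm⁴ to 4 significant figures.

Ix ≈ 1730 cm⁴

Decompose the section into non-overlapping parts with the origin at the bottom-left of its bounding rectangle.
Rectangular body: 7.5 × 11, A = 82.5 cm², y = 5.5 cm, Ī = 831.875 cm⁴.
Semicircular cap: semicircle r = 3.75, A = 22.0893 cm², y = 12.5915 cm, Ī = 21.7049 cm⁴.
Centroid: ȳ = ΣA·y / ΣA = 6.99774 cm.
Transfer each piece to the centroidal x-axis using Ī + A·d² with d = y − 6.99774:
  rectangular body: d = -1.49774 cm → contributes +1016.94 cm⁴
  semicircular cap: d = 5.59381 cm → contributes +712.896 cm⁴
Total I = 1729.84 cm⁴.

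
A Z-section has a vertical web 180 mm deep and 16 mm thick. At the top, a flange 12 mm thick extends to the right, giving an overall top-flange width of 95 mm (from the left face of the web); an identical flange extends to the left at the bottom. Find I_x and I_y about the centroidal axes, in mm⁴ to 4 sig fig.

I_x ≈ 2.118 × 10⁷ mm⁴, I_y ≈ 5.325 × 10⁶ mm⁴

Treat the section as a set of non-overlapping primitives; coordinates are from the bounding-box lower-left.
Web: 16 × 180, A = 2 880 mm², y = 90 mm, Ī = 7 776 000 mm⁴.
Top flange (beyond web): 79 × 12, A = 948 mm², y = 174 mm, Ī = 11 376 mm⁴.
Bottom flange (beyond web): 79 × 12, A = 948 mm², y = 6 mm, Ī = 11 376 mm⁴.
Centroid: ȳ = ΣA·y / ΣA = 90 mm.
Transfer each piece to the centroidal x-axis using Ī + A·d² with d = y − 90:
  web: d = 0 mm → contributes +7 776 000 mm⁴
  top flange (beyond web): d = 84 mm → contributes +6 700 464 mm⁴
  bottom flange (beyond web): d = -84 mm → contributes +6 700 464 mm⁴
Total I = 21 176 928 mm⁴.
For the y-axis: x̄ = 87 mm.
Repeating about the centroidal y-axis gives I_y = 5 325 368 mm⁴.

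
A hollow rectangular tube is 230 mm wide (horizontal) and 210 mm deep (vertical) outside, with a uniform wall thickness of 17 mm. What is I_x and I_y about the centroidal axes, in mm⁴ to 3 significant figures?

Break the section into simple shapes (no overlaps), measuring from the bottom-left corner of the bounding box.
Outer rectangle: 230 × 210, A = 48 300 mm², y = 105 mm, Ī = 177 502 500 mm⁴.
Inner void (subtracted): 196 × 176, A = 34 496 mm², y = 105 mm, Ī = 89 045 675 mm⁴.
By symmetry the centroid is at mid-height, ȳ = 105 mm.
All pieces are centred on the centroidal x-axis, so I = ΣĪ (holes subtracted) = 88 456 825 mm⁴.
Repeating about the centroidal y-axis gives I_y = 102 489 305 mm⁴.

I_x ≈ 8.85 × 10⁷ mm⁴, I_y ≈ 1.02 × 10⁸ mm⁴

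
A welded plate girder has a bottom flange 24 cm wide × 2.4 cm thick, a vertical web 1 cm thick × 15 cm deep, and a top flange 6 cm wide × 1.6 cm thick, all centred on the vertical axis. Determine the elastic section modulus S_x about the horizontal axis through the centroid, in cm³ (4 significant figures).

Decompose the section into non-overlapping parts with the origin at the bottom-left of its bounding rectangle.
Bottom plate: 24 × 2.4, A = 57.6 cm², y = 1.2 cm, Ī = 27.648 cm⁴.
Web plate: 1 × 15, A = 15 cm², y = 9.9 cm, Ī = 281.25 cm⁴.
Top plate: 6 × 1.6, A = 9.6 cm², y = 18.2 cm, Ī = 2.048 cm⁴.
Centroid: ȳ = ΣA·y / ΣA = 4.77299 cm.
Transfer each piece to the horizontal axis through the centroid using Ī + A·d² with d = y − 4.77299:
  bottom plate: d = -3.57299 cm → contributes +762.986 cm⁴
  web plate: d = 5.12701 cm → contributes +675.543 cm⁴
  top plate: d = 13.427 cm → contributes +1732.78 cm⁴
Total I = 3171.31 cm⁴.
Extreme fibre distance c = 14.227 cm; S = I/c = 222.908 cm³.

S_x ≈ 222.9 cm³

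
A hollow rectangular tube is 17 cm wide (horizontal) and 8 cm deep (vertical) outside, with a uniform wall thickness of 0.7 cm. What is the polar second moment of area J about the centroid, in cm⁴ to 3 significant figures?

J ≈ 1540 cm⁴

Treat the section as a set of non-overlapping primitives; coordinates are from the bounding-box lower-left.
Outer rectangle: 17 × 8, A = 136 cm², y = 4 cm, Ī = 725.33 cm⁴.
Inner void (subtracted): 15.6 × 6.6, A = 102.96 cm², y = 4 cm, Ī = 373.74 cm⁴.
By symmetry the centroid is at mid-height, ȳ = 4 cm.
All pieces are centred on the centroidal x-axis, so I = ΣĪ (holes subtracted) = 351.59 cm⁴.
Repeating about the centroidal y-axis gives I_y = 1187.3 cm⁴.
Polar second moment: J = I_x + I_y = 1538.9 cm⁴.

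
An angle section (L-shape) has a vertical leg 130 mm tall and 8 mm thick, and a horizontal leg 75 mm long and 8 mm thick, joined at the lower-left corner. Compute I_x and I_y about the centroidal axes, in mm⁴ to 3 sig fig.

I_x ≈ 2.78 × 10⁶ mm⁴, I_y ≈ 7.03 × 10⁵ mm⁴

Split into non-overlapping primitives; take the origin at the lower-left of the bounding box.
Vertical leg: 8 × 130, A = 1 040 mm², y = 65 mm, Ī = 1 464 667 mm⁴.
Horizontal leg (remainder): 67 × 8, A = 536 mm², y = 4 mm, Ī = 2858.7 mm⁴.
Centroid: ȳ = ΣA·y / ΣA = 44.254 mm.
Transfer each piece to the centroidal x-axis using Ī + A·d² with d = y − 44.254:
  vertical leg: d = 20.746 mm → contributes +1 912 287 mm⁴
  horizontal leg (remainder): d = -40.254 mm → contributes +871 376 mm⁴
Total I = 2 783 664 mm⁴.
For the y-axis: x̄ = 16.754 mm.
Repeating about the centroidal y-axis gives I_y = 703 454 mm⁴.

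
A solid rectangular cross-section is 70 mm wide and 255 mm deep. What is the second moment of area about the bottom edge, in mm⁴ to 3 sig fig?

The section: 70 × 255, A = 17 850 mm², y = 127.5 mm, Ī = 96 724 688 mm⁴.
Transfer it to the bottom edge using Ī + A·d² with d = y − 0:
  the section: d = 127.5 mm → contributes +386 898 750 mm⁴
Total I = 386 898 750 mm⁴.

I_base ≈ 3.87 × 10⁸ mm⁴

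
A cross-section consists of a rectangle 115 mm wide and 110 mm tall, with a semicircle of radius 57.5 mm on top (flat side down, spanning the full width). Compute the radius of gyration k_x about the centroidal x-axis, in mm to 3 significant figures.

k_x ≈ 45.6 mm

Treat the section as a set of non-overlapping primitives; coordinates are from the bounding-box lower-left.
Rectangular body: 115 × 110, A = 12 650 mm², y = 55 mm, Ī = 12 755 417 mm⁴.
Semicircular cap: semicircle r = 57.5, A = 5193.4 mm², y = 134.4 mm, Ī = 1 199 785 mm⁴.
Centroid: ȳ = ΣA·y / ΣA = 78.111 mm.
Transfer each piece to the centroidal x-axis using Ī + A·d² with d = y − 78.111:
  rectangular body: d = -23.111 mm → contributes +19 511 988 mm⁴
  semicircular cap: d = 56.293 mm → contributes +17 657 188 mm⁴
Total I = 37 169 176 mm⁴.
Radius of gyration: k = √(I/A) = √(37 169 176 / 17 843) = 45.641 mm.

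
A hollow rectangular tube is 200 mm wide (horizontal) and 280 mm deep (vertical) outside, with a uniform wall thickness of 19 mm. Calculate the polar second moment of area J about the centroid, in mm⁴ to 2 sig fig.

Break the section into simple shapes (no overlaps), measuring from the bottom-left corner of the bounding box.
Outer rectangle: 200 × 280, A = 56 000 mm², y = 140 mm, Ī = 365 866 667 mm⁴.
Inner void (subtracted): 162 × 242, A = 39 204 mm², y = 140 mm, Ī = 191 328 588 mm⁴.
By symmetry the centroid is at mid-height, ȳ = 140 mm.
All pieces are centred on the centroidal x-axis, so I = ΣĪ (holes subtracted) = 174 538 079 mm⁴.
Repeating about the centroidal y-axis gives I_y = 100 927 519 mm⁴.
Polar second moment: J = I_x + I_y = 275 465 597 mm⁴.

J ≈ 2.8 × 10⁸ mm⁴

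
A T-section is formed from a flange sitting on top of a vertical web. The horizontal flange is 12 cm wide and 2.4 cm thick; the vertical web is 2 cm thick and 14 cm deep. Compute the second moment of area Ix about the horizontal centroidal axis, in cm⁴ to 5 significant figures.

Split into non-overlapping primitives; take the origin at the lower-left of the bounding box.
Flange: 12 × 2.4, A = 28.8 cm², y = 15.2 cm, Ī = 13.824 cm⁴.
Web: 2 × 14, A = 28 cm², y = 7 cm, Ī = 457.3333 cm⁴.
Centroid: ȳ = ΣA·y / ΣA = 11.15775 cm.
Transfer each piece to the horizontal centroidal axis using Ī + A·d² with d = y − 11.15775:
  flange: d = 4.042254 cm → contributes +484.4106 cm⁴
  web: d = -4.157746 cm → contributes +941.3653 cm⁴
Total I = 1425.776 cm⁴.

Ix ≈ 1425.8 cm⁴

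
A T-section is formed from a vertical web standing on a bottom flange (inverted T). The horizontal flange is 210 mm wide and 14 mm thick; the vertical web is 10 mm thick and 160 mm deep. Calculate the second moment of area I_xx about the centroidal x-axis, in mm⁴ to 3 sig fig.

Break the section into simple shapes (no overlaps), measuring from the bottom-left corner of the bounding box.
Flange: 210 × 14, A = 2 940 mm², y = 7 mm, Ī = 48 020 mm⁴.
Web: 10 × 160, A = 1 600 mm², y = 94 mm, Ī = 3 413 333 mm⁴.
Centroid: ȳ = ΣA·y / ΣA = 37.661 mm.
Transfer each piece to the centroidal x-axis using Ī + A·d² with d = y − 37.661:
  flange: d = -30.661 mm → contributes +2 811 868 mm⁴
  web: d = 56.339 mm → contributes +8 491 903 mm⁴
Total I = 11 303 771 mm⁴.

I_xx ≈ 1.13 × 10⁷ mm⁴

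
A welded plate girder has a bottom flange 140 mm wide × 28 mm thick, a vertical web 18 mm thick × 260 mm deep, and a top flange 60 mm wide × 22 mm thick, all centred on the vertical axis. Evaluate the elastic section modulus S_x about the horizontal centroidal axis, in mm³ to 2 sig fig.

S_x ≈ 6.3 × 10⁵ mm³

Treat the section as a set of non-overlapping primitives; coordinates are from the bounding-box lower-left.
Bottom plate: 140 × 28, A = 3 920 mm², y = 14 mm, Ī = 256 107 mm⁴.
Web plate: 18 × 260, A = 4 680 mm², y = 158 mm, Ī = 26 364 000 mm⁴.
Top plate: 60 × 22, A = 1 320 mm², y = 299 mm, Ī = 53 240 mm⁴.
Centroid: ȳ = ΣA·y / ΣA = 119.9 mm.
Transfer each piece to the horizontal centroidal axis using Ī + A·d² with d = y − 119.9:
  bottom plate: d = -105.9 mm → contributes +44 184 021 mm⁴
  web plate: d = 38.14 mm → contributes +33 172 210 mm⁴
  top plate: d = 179.1 mm → contributes +42 414 078 mm⁴
Total I = 119 770 309 mm⁴.
Extreme fibre distance c = 190.1 mm; S = I/c = 629 902 mm³.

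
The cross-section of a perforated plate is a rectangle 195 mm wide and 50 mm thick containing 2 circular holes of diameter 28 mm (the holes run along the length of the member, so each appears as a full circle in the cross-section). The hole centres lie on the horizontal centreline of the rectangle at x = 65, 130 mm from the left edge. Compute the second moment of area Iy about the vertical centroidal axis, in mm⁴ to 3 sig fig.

Decompose the section into non-overlapping parts with the origin at the bottom-left of its bounding rectangle.
Plate: 195 × 50, A = 9 750 mm², x = 97.5 mm, Ī = 30 895 313 mm⁴.
Hole 1 (subtracted): ⌀28, A = 615.75 mm², x = 65 mm, Ī = 30 172 mm⁴.
Hole 2 (subtracted): ⌀28, A = 615.75 mm², x = 130 mm, Ī = 30 172 mm⁴.
By symmetry the centroid is at mid-width, x̄ = 97.5 mm.
Transfer each piece to the vertical centroidal axis using Ī + A·d² with d = x − 97.5:
  plate: d = 0 mm → contributes +30 895 313 mm⁴
  hole 1: d = -32.5 mm → contributes −680 560 mm⁴
  hole 2: d = 32.5 mm → contributes −680 560 mm⁴
Total I = 29 534 192 mm⁴.

Iy ≈ 2.95 × 10⁷ mm⁴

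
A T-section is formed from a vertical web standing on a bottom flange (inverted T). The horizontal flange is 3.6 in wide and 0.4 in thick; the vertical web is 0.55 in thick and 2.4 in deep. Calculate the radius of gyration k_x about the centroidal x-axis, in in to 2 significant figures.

k_x ≈ 0.85 in

Treat the section as a set of non-overlapping primitives; coordinates are from the bounding-box lower-left.
Flange: 3.6 × 0.4, A = 1.44 in², y = 0.2 in, Ī = 0.0192 in⁴.
Web: 0.55 × 2.4, A = 1.32 in², y = 1.6 in, Ī = 0.6336 in⁴.
Centroid: ȳ = ΣA·y / ΣA = 0.8696 in.
Transfer each piece to the centroidal x-axis using Ī + A·d² with d = y − 0.8696:
  flange: d = -0.6696 in → contributes +0.6648 in⁴
  web: d = 0.7304 in → contributes +1.338 in⁴
Total I = 2.003 in⁴.
Radius of gyration: k = √(I/A) = √(2.003 / 2.76) = 0.8518 in.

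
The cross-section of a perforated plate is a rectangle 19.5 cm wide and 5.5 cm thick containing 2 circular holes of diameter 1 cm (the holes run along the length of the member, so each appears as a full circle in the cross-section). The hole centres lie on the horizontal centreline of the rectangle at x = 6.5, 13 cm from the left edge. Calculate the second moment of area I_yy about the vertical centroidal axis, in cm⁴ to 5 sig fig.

I_yy ≈ 3381.8 cm⁴

Split into non-overlapping primitives; take the origin at the lower-left of the bounding box.
Plate: 19.5 × 5.5, A = 107.25 cm², x = 9.75 cm, Ī = 3398.484 cm⁴.
Hole 1 (subtracted): ⌀1, A = 0.7853982 cm², x = 6.5 cm, Ī = 0.04908739 cm⁴.
Hole 2 (subtracted): ⌀1, A = 0.7853982 cm², x = 13 cm, Ī = 0.04908739 cm⁴.
By symmetry the centroid is at mid-width, x̄ = 9.75 cm.
Transfer each piece to the vertical centroidal axis using Ī + A·d² with d = x − 9.75:
  plate: d = 0 cm → contributes +3398.484 cm⁴
  hole 1: d = -3.25 cm → contributes −8.344855 cm⁴
  hole 2: d = 3.25 cm → contributes −8.344855 cm⁴
Total I = 3381.795 cm⁴.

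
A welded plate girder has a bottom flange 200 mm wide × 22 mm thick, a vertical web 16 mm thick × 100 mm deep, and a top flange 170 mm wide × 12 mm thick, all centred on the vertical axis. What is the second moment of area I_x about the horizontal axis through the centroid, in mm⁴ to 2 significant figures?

Split into non-overlapping primitives; take the origin at the lower-left of the bounding box.
Bottom plate: 200 × 22, A = 4 400 mm², y = 11 mm, Ī = 177 467 mm⁴.
Web plate: 16 × 100, A = 1 600 mm², y = 72 mm, Ī = 1 333 333 mm⁴.
Top plate: 170 × 12, A = 2 040 mm², y = 128 mm, Ī = 24 480 mm⁴.
Centroid: ȳ = ΣA·y / ΣA = 52.83 mm.
Transfer each piece to the horizontal axis through the centroid using Ī + A·d² with d = y − 52.83:
  bottom plate: d = -41.83 mm → contributes +7 874 842 mm⁴
  web plate: d = 19.17 mm → contributes +1 921 569 mm⁴
  top plate: d = 75.17 mm → contributes +11 552 825 mm⁴
Total I = 21 349 236 mm⁴.

I_x ≈ 2.1 × 10⁷ mm⁴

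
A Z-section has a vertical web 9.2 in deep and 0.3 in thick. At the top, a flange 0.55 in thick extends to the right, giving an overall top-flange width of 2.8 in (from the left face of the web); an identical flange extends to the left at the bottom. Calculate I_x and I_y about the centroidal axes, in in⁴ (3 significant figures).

I_x ≈ 71.0 in⁴, I_y ≈ 6.84 in⁴

Split into non-overlapping primitives; take the origin at the lower-left of the bounding box.
Web: 0.3 × 9.2, A = 2.76 in², y = 4.6 in, Ī = 19.467 in⁴.
Top flange (beyond web): 2.5 × 0.55, A = 1.375 in², y = 8.925 in, Ī = 0.034661 in⁴.
Bottom flange (beyond web): 2.5 × 0.55, A = 1.375 in², y = 0.275 in, Ī = 0.034661 in⁴.
Centroid: ȳ = ΣA·y / ΣA = 4.6 in.
Transfer each piece to the centroidal x-axis using Ī + A·d² with d = y − 4.6:
  web: d = 0 in → contributes +19.467 in⁴
  top flange (beyond web): d = 4.325 in → contributes +25.755 in⁴
  bottom flange (beyond web): d = -4.325 in → contributes +25.755 in⁴
Total I = 70.977 in⁴.
For the y-axis: x̄ = 2.65 in.
Repeating about the centroidal y-axis gives I_y = 6.843 in⁴.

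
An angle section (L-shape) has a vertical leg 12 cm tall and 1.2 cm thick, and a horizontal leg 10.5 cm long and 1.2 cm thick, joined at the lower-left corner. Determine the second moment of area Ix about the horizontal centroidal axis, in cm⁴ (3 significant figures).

Decompose the section into non-overlapping parts with the origin at the bottom-left of its bounding rectangle.
Vertical leg: 1.2 × 12, A = 14.4 cm², y = 6 cm, Ī = 172.8 cm⁴.
Horizontal leg (remainder): 9.3 × 1.2, A = 11.16 cm², y = 0.6 cm, Ī = 1.3392 cm⁴.
Centroid: ȳ = ΣA·y / ΣA = 3.6423 cm.
Transfer each piece to the horizontal centroidal axis using Ī + A·d² with d = y − 3.6423:
  vertical leg: d = 2.3577 cm → contributes +252.85 cm⁴
  horizontal leg (remainder): d = -3.0423 cm → contributes +104.63 cm⁴
Total I = 357.48 cm⁴.

Ix ≈ 357 cm⁴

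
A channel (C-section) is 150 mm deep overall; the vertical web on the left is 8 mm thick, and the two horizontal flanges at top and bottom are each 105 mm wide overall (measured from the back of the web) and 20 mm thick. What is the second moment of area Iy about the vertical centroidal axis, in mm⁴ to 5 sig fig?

Iy ≈ 5.5748 × 10⁶ mm⁴

Break the section into simple shapes (no overlaps), measuring from the bottom-left corner of the bounding box.
Web: 8 × 150, A = 1 200 mm², x = 4 mm, Ī = 6 400 mm⁴.
Top flange (beyond web): 97 × 20, A = 1 940 mm², x = 56.5 mm, Ī = 1 521 122 mm⁴.
Bottom flange (beyond web): 97 × 20, A = 1 940 mm², x = 56.5 mm, Ī = 1 521 122 mm⁴.
Centroid: x̄ = ΣA·x / ΣA = 44.09843 mm.
Transfer each piece to the vertical centroidal axis using Ī + A·d² with d = x − 44.09843:
  web: d = -40.09843 mm → contributes +1 935 860 mm⁴
  top flange (beyond web): d = 12.40157 mm → contributes +1 819 492 mm⁴
  bottom flange (beyond web): d = 12.40157 mm → contributes +1 819 492 mm⁴
Total I = 5 574 844 mm⁴.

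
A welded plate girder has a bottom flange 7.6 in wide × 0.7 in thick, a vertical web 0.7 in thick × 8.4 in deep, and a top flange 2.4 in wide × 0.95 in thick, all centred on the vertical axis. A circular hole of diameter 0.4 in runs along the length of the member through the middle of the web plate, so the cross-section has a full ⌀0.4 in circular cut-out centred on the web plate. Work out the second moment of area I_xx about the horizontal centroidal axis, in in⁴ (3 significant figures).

Decompose the section into non-overlapping parts with the origin at the bottom-left of its bounding rectangle.
Bottom plate: 7.6 × 0.7, A = 5.32 in², y = 0.35 in, Ī = 0.21723 in⁴.
Web plate: 0.7 × 8.4, A = 5.88 in², y = 4.9 in, Ī = 34.574 in⁴.
Top plate: 2.4 × 0.95, A = 2.28 in², y = 9.575 in, Ī = 0.17148 in⁴.
Hole (subtracted): ⌀0.4, A = 0.12566 in², y = 4.9 in, Ī = 0.0012566 in⁴.
Centroid: ȳ = ΣA·y / ΣA = 3.8856 in.
Transfer each piece to the horizontal centroidal axis using Ī + A·d² with d = y − 3.8856:
  bottom plate: d = -3.5356 in → contributes +66.719 in⁴
  web plate: d = 1.0144 in → contributes +40.625 in⁴
  top plate: d = 5.6894 in → contributes +73.974 in⁴
  hole: d = 1.0144 in → contributes −0.13057 in⁴
Total I = 181.19 in⁴.

I_xx ≈ 181 in⁴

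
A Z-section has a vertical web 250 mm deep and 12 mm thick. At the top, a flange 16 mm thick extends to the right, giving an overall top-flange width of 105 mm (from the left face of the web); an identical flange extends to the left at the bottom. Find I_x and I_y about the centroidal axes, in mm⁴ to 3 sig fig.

I_x ≈ 5.64 × 10⁷ mm⁴, I_y ≈ 1.04 × 10⁷ mm⁴

Decompose the section into non-overlapping parts with the origin at the bottom-left of its bounding rectangle.
Web: 12 × 250, A = 3 000 mm², y = 125 mm, Ī = 15 625 000 mm⁴.
Top flange (beyond web): 93 × 16, A = 1 488 mm², y = 242 mm, Ī = 31 744 mm⁴.
Bottom flange (beyond web): 93 × 16, A = 1 488 mm², y = 8 mm, Ī = 31 744 mm⁴.
Centroid: ȳ = ΣA·y / ΣA = 125 mm.
Transfer each piece to the centroidal x-axis using Ī + A·d² with d = y − 125:
  web: d = 0 mm → contributes +15 625 000 mm⁴
  top flange (beyond web): d = 117 mm → contributes +20 400 976 mm⁴
  bottom flange (beyond web): d = -117 mm → contributes +20 400 976 mm⁴
Total I = 56 426 952 mm⁴.
For the y-axis: x̄ = 99 mm.
Repeating about the centroidal y-axis gives I_y = 10 383 552 mm⁴.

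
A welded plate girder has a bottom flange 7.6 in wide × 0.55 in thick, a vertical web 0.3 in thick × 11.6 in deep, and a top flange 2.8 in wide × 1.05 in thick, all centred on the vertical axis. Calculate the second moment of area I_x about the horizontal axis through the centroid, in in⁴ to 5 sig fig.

Decompose the section into non-overlapping parts with the origin at the bottom-left of its bounding rectangle.
Bottom plate: 7.6 × 0.55, A = 4.18 in², y = 0.275 in, Ī = 0.1053708 in⁴.
Web plate: 0.3 × 11.6, A = 3.48 in², y = 6.35 in, Ī = 39.0224 in⁴.
Top plate: 2.8 × 1.05, A = 2.94 in², y = 12.675 in, Ī = 0.2701125 in⁴.
Centroid: ȳ = ΣA·y / ΣA = 5.708679 in.
Transfer each piece to the horizontal axis through the centroid using Ī + A·d² with d = y − 5.708679:
  bottom plate: d = -5.433679 in → contributes +123.5193 in⁴
  web plate: d = 0.6413208 in → contributes +40.4537 in⁴
  top plate: d = 6.966321 in → contributes +142.9472 in⁴
Total I = 306.9202 in⁴.

I_x ≈ 306.92 in⁴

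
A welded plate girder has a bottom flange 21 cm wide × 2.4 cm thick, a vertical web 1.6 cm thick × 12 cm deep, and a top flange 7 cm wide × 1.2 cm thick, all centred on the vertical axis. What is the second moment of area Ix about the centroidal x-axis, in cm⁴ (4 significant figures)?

Treat the section as a set of non-overlapping primitives; coordinates are from the bounding-box lower-left.
Bottom plate: 21 × 2.4, A = 50.4 cm², y = 1.2 cm, Ī = 24.192 cm⁴.
Web plate: 1.6 × 12, A = 19.2 cm², y = 8.4 cm, Ī = 230.4 cm⁴.
Top plate: 7 × 1.2, A = 8.4 cm², y = 15 cm, Ī = 1.008 cm⁴.
Centroid: ȳ = ΣA·y / ΣA = 4.45846 cm.
Transfer each piece to the centroidal x-axis using Ī + A·d² with d = y − 4.45846:
  bottom plate: d = -3.25846 cm → contributes +559.318 cm⁴
  web plate: d = 3.94154 cm → contributes +528.686 cm⁴
  top plate: d = 10.5415 cm → contributes +934.45 cm⁴
Total I = 2022.45 cm⁴.

Ix ≈ 2022 cm⁴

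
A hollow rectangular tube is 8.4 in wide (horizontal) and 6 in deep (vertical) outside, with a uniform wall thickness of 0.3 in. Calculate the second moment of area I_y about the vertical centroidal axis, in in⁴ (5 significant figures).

Treat the section as a set of non-overlapping primitives; coordinates are from the bounding-box lower-left.
Outer rectangle: 8.4 × 6, A = 50.4 in², x = 4.2 in, Ī = 296.352 in⁴.
Inner void (subtracted): 7.8 × 5.4, A = 42.12 in², x = 4.2 in, Ī = 213.5484 in⁴.
By symmetry the centroid is at mid-width, x̄ = 4.2 in.
All pieces are centred on the vertical centroidal axis, so I = ΣĪ (holes subtracted) = 82.8036 in⁴.

I_y ≈ 82.804 in⁴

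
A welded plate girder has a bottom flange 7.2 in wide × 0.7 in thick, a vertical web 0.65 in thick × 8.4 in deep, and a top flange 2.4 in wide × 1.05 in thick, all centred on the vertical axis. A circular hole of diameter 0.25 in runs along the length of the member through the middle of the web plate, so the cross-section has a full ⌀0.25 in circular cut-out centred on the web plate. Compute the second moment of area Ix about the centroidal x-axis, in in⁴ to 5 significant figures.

Decompose the section into non-overlapping parts with the origin at the bottom-left of its bounding rectangle.
Bottom plate: 7.2 × 0.7, A = 5.04 in², y = 0.35 in, Ī = 0.2058 in⁴.
Web plate: 0.65 × 8.4, A = 5.46 in², y = 4.9 in, Ī = 32.1048 in⁴.
Top plate: 2.4 × 1.05, A = 2.52 in², y = 9.625 in, Ī = 0.231525 in⁴.
Hole (subtracted): ⌀0.25, A = 0.04908739 in², y = 4.9 in, Ī = 0.0001917476 in⁴.
Centroid: ȳ = ΣA·y / ΣA = 4.050021 in.
Transfer each piece to the centroidal x-axis using Ī + A·d² with d = y − 4.050021:
  bottom plate: d = -3.700021 in → contributes +69.20419 in⁴
  web plate: d = 0.8499787 in → contributes +36.04945 in⁴
  top plate: d = 5.574979 in → contributes +78.5541 in⁴
  hole: d = 0.8499787 in → contributes −0.03565561 in⁴
Total I = 183.7721 in⁴.

Ix ≈ 183.77 in⁴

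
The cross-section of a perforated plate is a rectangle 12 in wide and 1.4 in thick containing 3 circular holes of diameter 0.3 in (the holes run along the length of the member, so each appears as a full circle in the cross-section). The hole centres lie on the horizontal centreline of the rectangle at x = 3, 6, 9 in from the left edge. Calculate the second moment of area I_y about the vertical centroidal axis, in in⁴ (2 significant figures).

I_y ≈ 200 in⁴

Treat the section as a set of non-overlapping primitives; coordinates are from the bounding-box lower-left.
Plate: 12 × 1.4, A = 16.8 in², x = 6 in, Ī = 201.6 in⁴.
Hole 1 (subtracted): ⌀0.3, A = 0.07069 in², x = 3 in, Ī = 0.0003976 in⁴.
Hole 2 (subtracted): ⌀0.3, A = 0.07069 in², x = 6 in, Ī = 0.0003976 in⁴.
Hole 3 (subtracted): ⌀0.3, A = 0.07069 in², x = 9 in, Ī = 0.0003976 in⁴.
By symmetry the centroid is at mid-width, x̄ = 6 in.
Transfer each piece to the vertical centroidal axis using Ī + A·d² with d = x − 6:
  plate: d = 0 in → contributes +201.6 in⁴
  hole 1: d = -3 in → contributes −0.6366 in⁴
  hole 2: d = 0 in → contributes −0.0003976 in⁴
  hole 3: d = 3 in → contributes −0.6366 in⁴
Total I = 200.3 in⁴.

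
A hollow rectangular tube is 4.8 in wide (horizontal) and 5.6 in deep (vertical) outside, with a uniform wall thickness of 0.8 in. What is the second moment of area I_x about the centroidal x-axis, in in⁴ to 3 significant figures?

I_x ≈ 53.2 in⁴

Decompose the section into non-overlapping parts with the origin at the bottom-left of its bounding rectangle.
Outer rectangle: 4.8 × 5.6, A = 26.88 in², y = 2.8 in, Ī = 70.246 in⁴.
Inner void (subtracted): 3.2 × 4, A = 12.8 in², y = 2.8 in, Ī = 17.067 in⁴.
By symmetry the centroid is at mid-height, ȳ = 2.8 in.
All pieces are centred on the centroidal x-axis, so I = ΣĪ (holes subtracted) = 53.18 in⁴.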